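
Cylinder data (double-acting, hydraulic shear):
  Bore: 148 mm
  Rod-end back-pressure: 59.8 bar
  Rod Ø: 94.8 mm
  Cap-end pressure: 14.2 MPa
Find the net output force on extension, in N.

Cap-side area A_cap = π/4 × (148 mm)² = 17200 mm^2
Rod-side annular area A_ann = π/4 × (148² − 94.8²) = 10140 mm^2
Net thrust = P_cap·A_cap − P_rod·A_ann = 2.443e5 N − 60670 N

F ≈ 1.84e5 N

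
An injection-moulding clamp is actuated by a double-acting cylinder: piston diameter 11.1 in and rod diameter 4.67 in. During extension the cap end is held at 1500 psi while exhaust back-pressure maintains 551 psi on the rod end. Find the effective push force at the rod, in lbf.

Cap-side area A_cap = π/4 × (11.1 in)² = 96.77 in^2
Rod-side annular area A_ann = π/4 × (11.1² − 4.67²) = 79.64 in^2
Net thrust = P_cap·A_cap − P_rod·A_ann = 1.452e5 lbf − 43880 lbf

F ≈ 1.01e5 lbf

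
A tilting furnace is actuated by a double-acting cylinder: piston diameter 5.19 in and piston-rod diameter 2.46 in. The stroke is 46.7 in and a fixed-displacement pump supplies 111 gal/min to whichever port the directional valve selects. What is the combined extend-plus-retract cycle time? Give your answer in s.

t ≈ 4.10 s

Cap-side area A_cap = π/4 × (5.19 in)² = 21.16 in^2
Rod-side annular area A_ann = π/4 × (5.19² − 2.46²) = 16.40 in^2
t_ext = A_cap·L/Q = 2.312 s
t_ret = A_ann·L/Q = 1.792 s
t_cycle = t_ext + t_ret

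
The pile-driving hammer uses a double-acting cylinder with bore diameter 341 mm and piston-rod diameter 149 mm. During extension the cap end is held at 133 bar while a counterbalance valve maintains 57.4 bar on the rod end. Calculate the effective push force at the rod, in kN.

F ≈ 791 kN

Cap-side area A_cap = π/4 × (341 mm)² = 91330 mm^2
Rod-side annular area A_ann = π/4 × (341² − 149²) = 73890 mm^2
Net thrust = P_cap·A_cap − P_rod·A_ann = 1215 kN − 424.1 kN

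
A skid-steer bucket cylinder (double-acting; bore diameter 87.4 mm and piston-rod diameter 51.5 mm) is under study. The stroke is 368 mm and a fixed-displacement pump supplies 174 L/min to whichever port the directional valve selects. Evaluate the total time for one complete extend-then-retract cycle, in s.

Cap-side area A_cap = π/4 × (87.4 mm)² = 5999 mm^2
Rod-side annular area A_ann = π/4 × (87.4² − 51.5²) = 3916 mm^2
t_ext = A_cap·L/Q = 0.7613 s
t_ret = A_ann·L/Q = 0.4970 s
t_cycle = t_ext + t_ret

t ≈ 1.26 s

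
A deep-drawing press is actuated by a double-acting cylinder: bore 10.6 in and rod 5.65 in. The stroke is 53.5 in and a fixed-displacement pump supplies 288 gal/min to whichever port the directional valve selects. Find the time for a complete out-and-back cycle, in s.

t ≈ 7.31 s

Cap-side area A_cap = π/4 × (10.6 in)² = 88.25 in^2
Rod-side annular area A_ann = π/4 × (10.6² − 5.65²) = 63.18 in^2
t_ext = A_cap·L/Q = 4.258 s
t_ret = A_ann·L/Q = 3.048 s
t_cycle = t_ext + t_ret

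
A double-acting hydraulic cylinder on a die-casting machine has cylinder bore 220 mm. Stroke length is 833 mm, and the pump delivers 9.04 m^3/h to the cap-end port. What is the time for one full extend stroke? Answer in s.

t ≈ 12.6 s

Cap-side area A_cap = π/4 × (220 mm)² = 38010 mm^2
Swept volume V = A × L; t = V / Q = A·L / Q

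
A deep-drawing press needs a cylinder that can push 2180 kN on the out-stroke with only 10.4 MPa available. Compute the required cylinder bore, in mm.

D ≈ 517 mm

Extension force acts on the full piston face: F = P × (π/4)D².
D = √(4F / (πP)) = √(4 × 2180 kN / (π × 10.4 MPa))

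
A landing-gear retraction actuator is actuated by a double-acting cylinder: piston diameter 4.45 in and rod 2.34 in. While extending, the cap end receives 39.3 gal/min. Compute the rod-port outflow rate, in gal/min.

Cap-side area A_cap = π/4 × (4.45 in)² = 15.55 in^2
Rod-side annular area A_ann = π/4 × (4.45² − 2.34²) = 11.25 in^2
Piston speed v = Q_in/A_cap; rod-end outflow Q_out = v × A_ann = Q_in × A_ann/A_cap.

Q_out ≈ 28.4 gal/min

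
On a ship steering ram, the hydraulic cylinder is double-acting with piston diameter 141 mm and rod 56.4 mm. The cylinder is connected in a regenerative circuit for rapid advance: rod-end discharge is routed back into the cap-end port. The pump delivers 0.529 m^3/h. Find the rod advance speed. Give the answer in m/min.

In regeneration the rod-end outflow joins the pump flow into the cap end, so the net volume the pump must supply per unit advance equals the rod cross-section area.
Rod cross-section A_rod = π/4 × (56.4 mm)² = 2498 mm^2
v = Q_pump / A_rod

v ≈ 3.53 m/min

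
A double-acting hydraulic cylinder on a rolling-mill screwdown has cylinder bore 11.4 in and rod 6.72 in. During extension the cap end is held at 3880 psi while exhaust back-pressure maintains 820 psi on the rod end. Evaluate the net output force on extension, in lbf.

Cap-side area A_cap = π/4 × (11.4 in)² = 102.1 in^2
Rod-side annular area A_ann = π/4 × (11.4² − 6.72²) = 66.60 in^2
Net thrust = P_cap·A_cap − P_rod·A_ann = 3.960e5 lbf − 54610 lbf

F ≈ 3.41e5 lbf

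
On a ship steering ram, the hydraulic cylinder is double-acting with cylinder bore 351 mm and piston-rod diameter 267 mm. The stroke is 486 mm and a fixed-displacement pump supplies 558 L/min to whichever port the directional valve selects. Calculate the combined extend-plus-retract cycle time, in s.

t ≈ 7.19 s

Cap-side area A_cap = π/4 × (351 mm)² = 96760 mm^2
Rod-side annular area A_ann = π/4 × (351² − 267²) = 40770 mm^2
t_ext = A_cap·L/Q = 5.057 s
t_ret = A_ann·L/Q = 2.131 s
t_cycle = t_ext + t_ret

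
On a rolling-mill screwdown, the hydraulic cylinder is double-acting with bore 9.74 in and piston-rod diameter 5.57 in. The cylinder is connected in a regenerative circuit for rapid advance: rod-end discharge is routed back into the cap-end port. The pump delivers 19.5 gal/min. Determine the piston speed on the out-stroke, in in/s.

v ≈ 3.08 in/s

In regeneration the rod-end outflow joins the pump flow into the cap end, so the net volume the pump must supply per unit advance equals the rod cross-section area.
Rod cross-section A_rod = π/4 × (5.57 in)² = 24.37 in^2
v = Q_pump / A_rod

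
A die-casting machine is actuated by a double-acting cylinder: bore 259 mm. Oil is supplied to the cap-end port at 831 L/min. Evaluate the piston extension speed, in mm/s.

v ≈ 263 mm/s

Cap-side area A_cap = π/4 × (259 mm)² = 52690 mm^2
v = Q / A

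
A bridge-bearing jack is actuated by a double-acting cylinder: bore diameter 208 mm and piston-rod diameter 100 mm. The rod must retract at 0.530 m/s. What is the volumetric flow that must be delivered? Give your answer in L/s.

Q ≈ 13.8 L/s

Rod-side annular area A_ann = π/4 × (208² − 100²) = 26130 mm^2
Q = A × v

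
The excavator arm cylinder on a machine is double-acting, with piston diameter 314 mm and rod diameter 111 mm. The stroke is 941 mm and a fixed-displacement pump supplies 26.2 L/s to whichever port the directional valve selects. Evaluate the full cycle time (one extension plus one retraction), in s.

Cap-side area A_cap = π/4 × (314 mm)² = 77440 mm^2
Rod-side annular area A_ann = π/4 × (314² − 111²) = 67760 mm^2
t_ext = A_cap·L/Q = 2.781 s
t_ret = A_ann·L/Q = 2.434 s
t_cycle = t_ext + t_ret

t ≈ 5.21 s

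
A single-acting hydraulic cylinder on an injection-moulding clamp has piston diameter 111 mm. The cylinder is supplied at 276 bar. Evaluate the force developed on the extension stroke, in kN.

F ≈ 267 kN

Cap-side area A_cap = π/4 × (111 mm)² = 9677 mm^2
F = P × A_cap = 276 bar × A_cap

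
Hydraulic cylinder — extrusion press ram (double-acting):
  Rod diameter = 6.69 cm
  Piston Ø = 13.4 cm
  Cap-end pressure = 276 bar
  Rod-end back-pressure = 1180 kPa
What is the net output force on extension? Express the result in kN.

F ≈ 377 kN

Cap-side area A_cap = π/4 × (13.4 cm)² = 141.0 cm^2
Rod-side annular area A_ann = π/4 × (13.4² − 6.69²) = 105.9 cm^2
Net thrust = P_cap·A_cap − P_rod·A_ann = 389.2 kN − 12.49 kN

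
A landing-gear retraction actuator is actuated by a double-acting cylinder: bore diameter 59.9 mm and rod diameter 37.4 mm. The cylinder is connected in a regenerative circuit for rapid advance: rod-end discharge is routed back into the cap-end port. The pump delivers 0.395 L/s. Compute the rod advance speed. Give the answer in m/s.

In regeneration the rod-end outflow joins the pump flow into the cap end, so the net volume the pump must supply per unit advance equals the rod cross-section area.
Rod cross-section A_rod = π/4 × (37.4 mm)² = 1099 mm^2
v = Q_pump / A_rod

v ≈ 0.360 m/s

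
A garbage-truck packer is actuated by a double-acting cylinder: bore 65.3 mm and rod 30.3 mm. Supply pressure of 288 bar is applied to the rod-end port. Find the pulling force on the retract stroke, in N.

Rod-side annular area A_ann = π/4 × (65.3² − 30.3²) = 2628 mm^2
On retraction the pressure acts on the annular area (bore minus rod).
F = P × A_ann

F ≈ 75700 N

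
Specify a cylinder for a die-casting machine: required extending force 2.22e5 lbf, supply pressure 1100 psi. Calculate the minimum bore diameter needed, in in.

D ≈ 16.0 in

Extension force acts on the full piston face: F = P × (π/4)D².
D = √(4F / (πP)) = √(4 × 2.22e5 lbf / (π × 1100 psi))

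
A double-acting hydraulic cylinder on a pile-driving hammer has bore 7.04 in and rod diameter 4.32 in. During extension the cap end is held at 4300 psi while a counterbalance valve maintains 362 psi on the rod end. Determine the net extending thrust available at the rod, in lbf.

Cap-side area A_cap = π/4 × (7.04 in)² = 38.93 in^2
Rod-side annular area A_ann = π/4 × (7.04² − 4.32²) = 24.27 in^2
Net thrust = P_cap·A_cap − P_rod·A_ann = 1.674e5 lbf − 8785 lbf

F ≈ 1.59e5 lbf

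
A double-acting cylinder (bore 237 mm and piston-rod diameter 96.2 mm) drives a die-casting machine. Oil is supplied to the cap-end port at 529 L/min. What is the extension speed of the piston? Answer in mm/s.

v ≈ 200 mm/s

Cap-side area A_cap = π/4 × (237 mm)² = 44120 mm^2
v = Q / A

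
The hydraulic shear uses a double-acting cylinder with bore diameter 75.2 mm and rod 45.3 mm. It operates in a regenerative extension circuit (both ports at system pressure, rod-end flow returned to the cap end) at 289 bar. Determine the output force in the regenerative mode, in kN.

F ≈ 46.6 kN

With equal pressure on both faces, forces on the annular region cancel; the net push is pressure × rod cross-section.
Rod cross-section A_rod = π/4 × (45.3 mm)² = 1612 mm^2
F = P × A_rod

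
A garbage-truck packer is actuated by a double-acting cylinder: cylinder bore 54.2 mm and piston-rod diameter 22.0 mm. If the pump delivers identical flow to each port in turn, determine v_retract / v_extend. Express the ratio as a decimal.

v_ret/v_ext ≈ 1.20

Cap-side area A_cap = π/4 × (54.2 mm)² = 2307 mm^2
Rod-side annular area A_ann = π/4 × (54.2² − 22.0²) = 1927 mm^2
For equal Q, v ∝ 1/A, so v_ret/v_ext = A_cap/A_ann.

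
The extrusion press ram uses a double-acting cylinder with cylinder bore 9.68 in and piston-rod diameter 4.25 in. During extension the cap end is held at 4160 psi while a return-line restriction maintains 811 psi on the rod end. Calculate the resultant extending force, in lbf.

Cap-side area A_cap = π/4 × (9.68 in)² = 73.59 in^2
Rod-side annular area A_ann = π/4 × (9.68² − 4.25²) = 59.41 in^2
Net thrust = P_cap·A_cap − P_rod·A_ann = 3.061e5 lbf − 48180 lbf

F ≈ 2.58e5 lbf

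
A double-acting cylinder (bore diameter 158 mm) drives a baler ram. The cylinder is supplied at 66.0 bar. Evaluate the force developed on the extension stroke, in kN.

Cap-side area A_cap = π/4 × (158 mm)² = 19610 mm^2
F = P × A_cap = 66.0 bar × A_cap

F ≈ 129 kN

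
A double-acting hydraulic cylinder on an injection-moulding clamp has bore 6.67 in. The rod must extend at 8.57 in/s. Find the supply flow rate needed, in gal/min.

Q ≈ 77.8 gal/min

Cap-side area A_cap = π/4 × (6.67 in)² = 34.94 in^2
Q = A × v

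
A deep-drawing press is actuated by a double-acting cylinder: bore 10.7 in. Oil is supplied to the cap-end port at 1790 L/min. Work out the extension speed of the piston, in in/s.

v ≈ 20.2 in/s

Cap-side area A_cap = π/4 × (10.7 in)² = 89.92 in^2
v = Q / A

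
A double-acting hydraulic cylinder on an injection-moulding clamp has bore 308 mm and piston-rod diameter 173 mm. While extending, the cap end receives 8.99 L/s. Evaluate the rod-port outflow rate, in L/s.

Cap-side area A_cap = π/4 × (308 mm)² = 74510 mm^2
Rod-side annular area A_ann = π/4 × (308² − 173²) = 51000 mm^2
Piston speed v = Q_in/A_cap; rod-end outflow Q_out = v × A_ann = Q_in × A_ann/A_cap.

Q_out ≈ 6.15 L/s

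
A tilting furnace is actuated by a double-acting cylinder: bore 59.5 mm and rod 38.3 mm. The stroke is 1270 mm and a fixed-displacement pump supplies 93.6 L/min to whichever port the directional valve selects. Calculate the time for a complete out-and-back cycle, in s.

Cap-side area A_cap = π/4 × (59.5 mm)² = 2781 mm^2
Rod-side annular area A_ann = π/4 × (59.5² − 38.3²) = 1628 mm^2
t_ext = A_cap·L/Q = 2.264 s
t_ret = A_ann·L/Q = 1.326 s
t_cycle = t_ext + t_ret

t ≈ 3.59 s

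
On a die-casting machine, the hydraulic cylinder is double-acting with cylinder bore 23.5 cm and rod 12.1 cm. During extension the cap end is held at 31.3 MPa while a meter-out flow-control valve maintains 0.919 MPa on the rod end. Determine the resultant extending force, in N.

F ≈ 1.33e6 N

Cap-side area A_cap = π/4 × (23.5 cm)² = 433.7 cm^2
Rod-side annular area A_ann = π/4 × (23.5² − 12.1²) = 318.7 cm^2
Net thrust = P_cap·A_cap − P_rod·A_ann = 1.358e6 N − 29290 N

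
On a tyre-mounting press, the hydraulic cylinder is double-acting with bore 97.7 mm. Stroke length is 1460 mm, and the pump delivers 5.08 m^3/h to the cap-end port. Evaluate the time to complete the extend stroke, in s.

Cap-side area A_cap = π/4 × (97.7 mm)² = 7497 mm^2
Swept volume V = A × L; t = V / Q = A·L / Q

t ≈ 7.76 s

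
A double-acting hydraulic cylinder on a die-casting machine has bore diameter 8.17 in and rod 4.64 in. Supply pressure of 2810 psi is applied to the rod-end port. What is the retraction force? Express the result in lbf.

F ≈ 99800 lbf

Rod-side annular area A_ann = π/4 × (8.17² − 4.64²) = 35.52 in^2
On retraction the pressure acts on the annular area (bore minus rod).
F = P × A_ann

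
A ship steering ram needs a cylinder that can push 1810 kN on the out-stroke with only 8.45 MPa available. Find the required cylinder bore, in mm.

Extension force acts on the full piston face: F = P × (π/4)D².
D = √(4F / (πP)) = √(4 × 1810 kN / (π × 8.45 MPa))

D ≈ 522 mm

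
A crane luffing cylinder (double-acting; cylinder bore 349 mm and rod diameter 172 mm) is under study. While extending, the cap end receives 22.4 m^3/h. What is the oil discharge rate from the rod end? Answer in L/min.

Cap-side area A_cap = π/4 × (349 mm)² = 95660 mm^2
Rod-side annular area A_ann = π/4 × (349² − 172²) = 72430 mm^2
Piston speed v = Q_in/A_cap; rod-end outflow Q_out = v × A_ann = Q_in × A_ann/A_cap.

Q_out ≈ 283 L/min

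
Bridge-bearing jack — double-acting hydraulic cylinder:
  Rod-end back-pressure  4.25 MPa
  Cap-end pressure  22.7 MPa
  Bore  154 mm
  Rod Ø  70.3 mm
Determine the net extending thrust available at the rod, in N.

F ≈ 3.60e5 N

Cap-side area A_cap = π/4 × (154 mm)² = 18630 mm^2
Rod-side annular area A_ann = π/4 × (154² − 70.3²) = 14740 mm^2
Net thrust = P_cap·A_cap − P_rod·A_ann = 4.228e5 N − 62670 N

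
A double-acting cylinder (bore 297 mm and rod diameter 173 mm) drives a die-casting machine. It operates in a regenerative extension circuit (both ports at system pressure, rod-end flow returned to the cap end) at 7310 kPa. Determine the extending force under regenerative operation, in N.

With equal pressure on both faces, forces on the annular region cancel; the net push is pressure × rod cross-section.
Rod cross-section A_rod = π/4 × (173 mm)² = 23510 mm^2
F = P × A_rod

F ≈ 1.72e5 N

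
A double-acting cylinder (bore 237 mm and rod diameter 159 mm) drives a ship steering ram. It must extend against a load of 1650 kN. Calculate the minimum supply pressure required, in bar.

P ≈ 374 bar

Cap-side area A_cap = π/4 × (237 mm)² = 44120 mm^2
P = F / A = 1650 kN / A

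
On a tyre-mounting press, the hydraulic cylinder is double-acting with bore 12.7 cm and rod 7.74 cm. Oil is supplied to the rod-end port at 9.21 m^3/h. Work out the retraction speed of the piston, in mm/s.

v ≈ 321 mm/s

Rod-side annular area A_ann = π/4 × (12.7² − 7.74²) = 79.63 cm^2
Flow into the rod-end port fills the annular volume.
v = Q / A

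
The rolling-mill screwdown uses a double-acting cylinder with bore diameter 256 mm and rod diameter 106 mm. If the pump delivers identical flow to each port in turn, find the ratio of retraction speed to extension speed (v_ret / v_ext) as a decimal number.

Cap-side area A_cap = π/4 × (256 mm)² = 51470 mm^2
Rod-side annular area A_ann = π/4 × (256² − 106²) = 42650 mm^2
For equal Q, v ∝ 1/A, so v_ret/v_ext = A_cap/A_ann.

v_ret/v_ext ≈ 1.21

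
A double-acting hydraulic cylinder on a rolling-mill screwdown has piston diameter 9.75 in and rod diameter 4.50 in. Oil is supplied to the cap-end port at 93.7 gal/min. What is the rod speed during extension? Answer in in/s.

Cap-side area A_cap = π/4 × (9.75 in)² = 74.66 in^2
v = Q / A

v ≈ 4.83 in/s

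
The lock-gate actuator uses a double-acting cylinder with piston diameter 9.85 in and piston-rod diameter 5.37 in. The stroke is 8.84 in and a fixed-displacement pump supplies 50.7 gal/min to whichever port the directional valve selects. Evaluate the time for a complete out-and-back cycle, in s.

t ≈ 5.88 s

Cap-side area A_cap = π/4 × (9.85 in)² = 76.20 in^2
Rod-side annular area A_ann = π/4 × (9.85² − 5.37²) = 53.55 in^2
t_ext = A_cap·L/Q = 3.451 s
t_ret = A_ann·L/Q = 2.425 s
t_cycle = t_ext + t_ret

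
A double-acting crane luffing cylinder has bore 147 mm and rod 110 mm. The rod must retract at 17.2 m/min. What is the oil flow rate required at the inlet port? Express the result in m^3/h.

Rod-side annular area A_ann = π/4 × (147² − 110²) = 7468 mm^2
Q = A × v

Q ≈ 7.71 m^3/h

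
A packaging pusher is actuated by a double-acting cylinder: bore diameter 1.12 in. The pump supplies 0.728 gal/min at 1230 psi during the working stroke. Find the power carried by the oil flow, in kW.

Hydraulic power = P × Q

W ≈ 0.390 kW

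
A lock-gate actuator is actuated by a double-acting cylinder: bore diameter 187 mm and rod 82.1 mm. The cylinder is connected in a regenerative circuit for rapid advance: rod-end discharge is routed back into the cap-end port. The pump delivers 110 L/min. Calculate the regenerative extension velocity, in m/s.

In regeneration the rod-end outflow joins the pump flow into the cap end, so the net volume the pump must supply per unit advance equals the rod cross-section area.
Rod cross-section A_rod = π/4 × (82.1 mm)² = 5294 mm^2
v = Q_pump / A_rod

v ≈ 0.346 m/s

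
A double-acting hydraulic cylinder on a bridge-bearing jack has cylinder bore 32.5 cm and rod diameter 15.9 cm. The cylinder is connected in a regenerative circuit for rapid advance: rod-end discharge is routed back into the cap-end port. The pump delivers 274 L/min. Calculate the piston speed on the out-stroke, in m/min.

v ≈ 13.8 m/min

In regeneration the rod-end outflow joins the pump flow into the cap end, so the net volume the pump must supply per unit advance equals the rod cross-section area.
Rod cross-section A_rod = π/4 × (15.9 cm)² = 198.6 cm^2
v = Q_pump / A_rod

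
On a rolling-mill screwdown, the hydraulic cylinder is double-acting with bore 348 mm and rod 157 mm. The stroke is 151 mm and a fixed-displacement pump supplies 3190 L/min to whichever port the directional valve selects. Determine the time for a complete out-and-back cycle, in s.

t ≈ 0.485 s

Cap-side area A_cap = π/4 × (348 mm)² = 95110 mm^2
Rod-side annular area A_ann = π/4 × (348² − 157²) = 75760 mm^2
t_ext = A_cap·L/Q = 0.2701 s
t_ret = A_ann·L/Q = 0.2152 s
t_cycle = t_ext + t_ret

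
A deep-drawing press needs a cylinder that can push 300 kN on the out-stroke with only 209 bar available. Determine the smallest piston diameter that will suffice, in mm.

Extension force acts on the full piston face: F = P × (π/4)D².
D = √(4F / (πP)) = √(4 × 300 kN / (π × 209 bar))

D ≈ 135 mm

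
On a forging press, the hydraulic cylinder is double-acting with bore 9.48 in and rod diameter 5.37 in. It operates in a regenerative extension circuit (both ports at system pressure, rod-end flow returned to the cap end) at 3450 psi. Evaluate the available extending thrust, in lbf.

F ≈ 78100 lbf

With equal pressure on both faces, forces on the annular region cancel; the net push is pressure × rod cross-section.
Rod cross-section A_rod = π/4 × (5.37 in)² = 22.65 in^2
F = P × A_rod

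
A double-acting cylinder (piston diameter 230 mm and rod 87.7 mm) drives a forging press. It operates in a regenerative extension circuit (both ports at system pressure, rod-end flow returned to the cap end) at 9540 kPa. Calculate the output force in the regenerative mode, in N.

F ≈ 57600 N

With equal pressure on both faces, forces on the annular region cancel; the net push is pressure × rod cross-section.
Rod cross-section A_rod = π/4 × (87.7 mm)² = 6041 mm^2
F = P × A_rod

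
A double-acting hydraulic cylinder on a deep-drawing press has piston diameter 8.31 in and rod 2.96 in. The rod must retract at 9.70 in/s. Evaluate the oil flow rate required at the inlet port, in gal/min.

Q ≈ 119 gal/min

Rod-side annular area A_ann = π/4 × (8.31² − 2.96²) = 47.36 in^2
Q = A × v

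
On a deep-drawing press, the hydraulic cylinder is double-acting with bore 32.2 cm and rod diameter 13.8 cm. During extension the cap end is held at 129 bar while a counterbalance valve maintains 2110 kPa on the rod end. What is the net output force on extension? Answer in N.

Cap-side area A_cap = π/4 × (32.2 cm)² = 814.3 cm^2
Rod-side annular area A_ann = π/4 × (32.2² − 13.8²) = 664.8 cm^2
Net thrust = P_cap·A_cap − P_rod·A_ann = 1.050e6 N − 1.403e5 N

F ≈ 9.10e5 N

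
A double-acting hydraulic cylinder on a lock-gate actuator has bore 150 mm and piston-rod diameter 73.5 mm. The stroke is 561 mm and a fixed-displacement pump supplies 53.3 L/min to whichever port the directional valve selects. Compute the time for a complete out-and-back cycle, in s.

Cap-side area A_cap = π/4 × (150 mm)² = 17670 mm^2
Rod-side annular area A_ann = π/4 × (150² − 73.5²) = 13430 mm^2
t_ext = A_cap·L/Q = 11.16 s
t_ret = A_ann·L/Q = 8.480 s
t_cycle = t_ext + t_ret

t ≈ 19.6 s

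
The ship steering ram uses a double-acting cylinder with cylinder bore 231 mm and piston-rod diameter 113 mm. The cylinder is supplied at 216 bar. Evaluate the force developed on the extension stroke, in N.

F ≈ 9.05e5 N

Cap-side area A_cap = π/4 × (231 mm)² = 41910 mm^2
F = P × A_cap = 216 bar × A_cap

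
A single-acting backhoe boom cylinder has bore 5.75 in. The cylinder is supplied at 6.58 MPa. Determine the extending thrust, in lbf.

F ≈ 24800 lbf

Cap-side area A_cap = π/4 × (5.75 in)² = 25.97 in^2
F = P × A_cap = 6.58 MPa × A_cap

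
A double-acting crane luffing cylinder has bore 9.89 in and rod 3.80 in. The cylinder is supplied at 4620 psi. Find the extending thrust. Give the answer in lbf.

F ≈ 3.55e5 lbf

Cap-side area A_cap = π/4 × (9.89 in)² = 76.82 in^2
F = P × A_cap = 4620 psi × A_cap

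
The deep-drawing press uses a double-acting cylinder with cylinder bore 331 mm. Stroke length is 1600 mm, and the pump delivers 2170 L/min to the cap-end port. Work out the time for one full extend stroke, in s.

Cap-side area A_cap = π/4 × (331 mm)² = 86050 mm^2
Swept volume V = A × L; t = V / Q = A·L / Q

t ≈ 3.81 s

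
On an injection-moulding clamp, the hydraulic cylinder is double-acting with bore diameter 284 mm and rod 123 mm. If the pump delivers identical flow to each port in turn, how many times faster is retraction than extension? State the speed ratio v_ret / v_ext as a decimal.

Cap-side area A_cap = π/4 × (284 mm)² = 63350 mm^2
Rod-side annular area A_ann = π/4 × (284² − 123²) = 51460 mm^2
For equal Q, v ∝ 1/A, so v_ret/v_ext = A_cap/A_ann.

v_ret/v_ext ≈ 1.23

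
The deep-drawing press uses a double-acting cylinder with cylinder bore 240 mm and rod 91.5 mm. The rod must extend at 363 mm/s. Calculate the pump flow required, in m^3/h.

Q ≈ 59.1 m^3/h

Cap-side area A_cap = π/4 × (240 mm)² = 45240 mm^2
Q = A × v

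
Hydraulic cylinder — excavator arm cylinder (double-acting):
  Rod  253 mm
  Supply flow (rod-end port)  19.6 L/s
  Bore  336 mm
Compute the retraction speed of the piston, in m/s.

v ≈ 0.510 m/s

Rod-side annular area A_ann = π/4 × (336² − 253²) = 38400 mm^2
Flow into the rod-end port fills the annular volume.
v = Q / A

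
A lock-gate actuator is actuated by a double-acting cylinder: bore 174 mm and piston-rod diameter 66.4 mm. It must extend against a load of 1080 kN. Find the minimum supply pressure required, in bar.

Cap-side area A_cap = π/4 × (174 mm)² = 23780 mm^2
P = F / A = 1080 kN / A

P ≈ 454 bar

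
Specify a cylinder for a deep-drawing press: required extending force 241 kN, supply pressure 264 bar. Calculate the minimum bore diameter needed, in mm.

Extension force acts on the full piston face: F = P × (π/4)D².
D = √(4F / (πP)) = √(4 × 241 kN / (π × 264 bar))

D ≈ 108 mm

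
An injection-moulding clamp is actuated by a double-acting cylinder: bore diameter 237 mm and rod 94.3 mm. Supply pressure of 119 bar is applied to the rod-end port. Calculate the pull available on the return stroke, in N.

Rod-side annular area A_ann = π/4 × (237² − 94.3²) = 37130 mm^2
On retraction the pressure acts on the annular area (bore minus rod).
F = P × A_ann

F ≈ 4.42e5 N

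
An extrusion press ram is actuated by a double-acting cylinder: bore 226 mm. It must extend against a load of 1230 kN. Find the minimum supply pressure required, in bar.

Cap-side area A_cap = π/4 × (226 mm)² = 40110 mm^2
P = F / A = 1230 kN / A

P ≈ 307 bar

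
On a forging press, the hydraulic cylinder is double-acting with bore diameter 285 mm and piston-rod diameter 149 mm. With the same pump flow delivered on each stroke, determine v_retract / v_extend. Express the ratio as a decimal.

v_ret/v_ext ≈ 1.38

Cap-side area A_cap = π/4 × (285 mm)² = 63790 mm^2
Rod-side annular area A_ann = π/4 × (285² − 149²) = 46360 mm^2
For equal Q, v ∝ 1/A, so v_ret/v_ext = A_cap/A_ann.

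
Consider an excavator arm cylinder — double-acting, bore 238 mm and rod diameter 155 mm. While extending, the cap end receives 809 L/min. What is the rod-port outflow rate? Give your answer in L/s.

Cap-side area A_cap = π/4 × (238 mm)² = 44490 mm^2
Rod-side annular area A_ann = π/4 × (238² − 155²) = 25620 mm^2
Piston speed v = Q_in/A_cap; rod-end outflow Q_out = v × A_ann = Q_in × A_ann/A_cap.

Q_out ≈ 7.76 L/s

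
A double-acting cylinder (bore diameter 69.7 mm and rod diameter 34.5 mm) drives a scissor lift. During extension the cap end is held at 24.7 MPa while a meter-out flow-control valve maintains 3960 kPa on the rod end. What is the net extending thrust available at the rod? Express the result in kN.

Cap-side area A_cap = π/4 × (69.7 mm)² = 3816 mm^2
Rod-side annular area A_ann = π/4 × (69.7² − 34.5²) = 2881 mm^2
Net thrust = P_cap·A_cap − P_rod·A_ann = 94.24 kN − 11.41 kN

F ≈ 82.8 kN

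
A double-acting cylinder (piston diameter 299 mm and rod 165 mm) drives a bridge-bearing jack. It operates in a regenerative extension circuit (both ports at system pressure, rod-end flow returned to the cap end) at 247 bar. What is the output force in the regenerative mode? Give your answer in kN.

F ≈ 528 kN

With equal pressure on both faces, forces on the annular region cancel; the net push is pressure × rod cross-section.
Rod cross-section A_rod = π/4 × (165 mm)² = 21380 mm^2
F = P × A_rod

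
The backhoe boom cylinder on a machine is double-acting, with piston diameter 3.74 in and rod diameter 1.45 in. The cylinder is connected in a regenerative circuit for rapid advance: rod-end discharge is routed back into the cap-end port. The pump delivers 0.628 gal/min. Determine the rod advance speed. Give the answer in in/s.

In regeneration the rod-end outflow joins the pump flow into the cap end, so the net volume the pump must supply per unit advance equals the rod cross-section area.
Rod cross-section A_rod = π/4 × (1.45 in)² = 1.651 in^2
v = Q_pump / A_rod

v ≈ 1.46 in/s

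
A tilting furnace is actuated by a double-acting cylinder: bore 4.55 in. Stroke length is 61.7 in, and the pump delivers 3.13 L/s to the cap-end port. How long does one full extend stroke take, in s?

Cap-side area A_cap = π/4 × (4.55 in)² = 16.26 in^2
Swept volume V = A × L; t = V / Q = A·L / Q

t ≈ 5.25 s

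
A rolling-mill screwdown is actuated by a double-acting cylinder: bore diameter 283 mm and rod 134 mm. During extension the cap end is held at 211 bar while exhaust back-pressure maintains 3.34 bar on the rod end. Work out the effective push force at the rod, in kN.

F ≈ 1310 kN

Cap-side area A_cap = π/4 × (283 mm)² = 62900 mm^2
Rod-side annular area A_ann = π/4 × (283² − 134²) = 48800 mm^2
Net thrust = P_cap·A_cap − P_rod·A_ann = 1327 kN − 16.30 kN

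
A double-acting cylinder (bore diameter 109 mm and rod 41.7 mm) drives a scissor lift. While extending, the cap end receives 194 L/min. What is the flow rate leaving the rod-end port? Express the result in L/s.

Q_out ≈ 2.76 L/s

Cap-side area A_cap = π/4 × (109 mm)² = 9331 mm^2
Rod-side annular area A_ann = π/4 × (109² − 41.7²) = 7966 mm^2
Piston speed v = Q_in/A_cap; rod-end outflow Q_out = v × A_ann = Q_in × A_ann/A_cap.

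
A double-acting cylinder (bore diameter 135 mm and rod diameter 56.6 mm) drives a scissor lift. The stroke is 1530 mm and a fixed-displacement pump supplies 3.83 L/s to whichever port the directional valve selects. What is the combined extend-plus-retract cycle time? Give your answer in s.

Cap-side area A_cap = π/4 × (135 mm)² = 14310 mm^2
Rod-side annular area A_ann = π/4 × (135² − 56.6²) = 11800 mm^2
t_ext = A_cap·L/Q = 5.718 s
t_ret = A_ann·L/Q = 4.713 s
t_cycle = t_ext + t_ret

t ≈ 10.4 s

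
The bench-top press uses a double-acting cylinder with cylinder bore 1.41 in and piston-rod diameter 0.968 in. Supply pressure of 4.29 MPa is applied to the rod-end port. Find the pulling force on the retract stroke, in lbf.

Rod-side annular area A_ann = π/4 × (1.41² − 0.968²) = 0.8255 in^2
On retraction the pressure acts on the annular area (bore minus rod).
F = P × A_ann

F ≈ 514 lbf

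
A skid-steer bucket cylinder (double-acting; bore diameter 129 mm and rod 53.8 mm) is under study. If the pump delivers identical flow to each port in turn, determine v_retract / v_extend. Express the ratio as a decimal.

v_ret/v_ext ≈ 1.21

Cap-side area A_cap = π/4 × (129 mm)² = 13070 mm^2
Rod-side annular area A_ann = π/4 × (129² − 53.8²) = 10800 mm^2
For equal Q, v ∝ 1/A, so v_ret/v_ext = A_cap/A_ann.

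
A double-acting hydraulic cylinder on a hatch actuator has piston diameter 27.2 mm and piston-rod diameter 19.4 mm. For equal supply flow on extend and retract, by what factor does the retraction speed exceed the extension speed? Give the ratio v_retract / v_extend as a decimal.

Cap-side area A_cap = π/4 × (27.2 mm)² = 581.1 mm^2
Rod-side annular area A_ann = π/4 × (27.2² − 19.4²) = 285.5 mm^2
For equal Q, v ∝ 1/A, so v_ret/v_ext = A_cap/A_ann.

v_ret/v_ext ≈ 2.04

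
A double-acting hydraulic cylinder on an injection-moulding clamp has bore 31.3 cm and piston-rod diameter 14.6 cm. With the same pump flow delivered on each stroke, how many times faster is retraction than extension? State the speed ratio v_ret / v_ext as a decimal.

v_ret/v_ext ≈ 1.28

Cap-side area A_cap = π/4 × (31.3 cm)² = 769.4 cm^2
Rod-side annular area A_ann = π/4 × (31.3² − 14.6²) = 602.0 cm^2
For equal Q, v ∝ 1/A, so v_ret/v_ext = A_cap/A_ann.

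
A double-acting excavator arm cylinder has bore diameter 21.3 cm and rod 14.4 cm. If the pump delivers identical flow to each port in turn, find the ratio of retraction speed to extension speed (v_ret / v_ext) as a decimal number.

Cap-side area A_cap = π/4 × (21.3 cm)² = 356.3 cm^2
Rod-side annular area A_ann = π/4 × (21.3² − 14.4²) = 193.5 cm^2
For equal Q, v ∝ 1/A, so v_ret/v_ext = A_cap/A_ann.

v_ret/v_ext ≈ 1.84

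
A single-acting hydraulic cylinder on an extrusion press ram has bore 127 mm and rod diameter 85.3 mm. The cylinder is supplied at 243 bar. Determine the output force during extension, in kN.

F ≈ 308 kN

Cap-side area A_cap = π/4 × (127 mm)² = 12670 mm^2
F = P × A_cap = 243 bar × A_cap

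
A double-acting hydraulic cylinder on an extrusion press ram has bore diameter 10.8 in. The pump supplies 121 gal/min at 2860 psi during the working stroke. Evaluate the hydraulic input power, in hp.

Hydraulic power = P × Q

W ≈ 202 hp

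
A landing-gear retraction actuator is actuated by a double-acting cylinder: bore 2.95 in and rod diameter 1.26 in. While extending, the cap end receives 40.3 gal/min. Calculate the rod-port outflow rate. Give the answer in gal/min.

Q_out ≈ 32.9 gal/min

Cap-side area A_cap = π/4 × (2.95 in)² = 6.835 in^2
Rod-side annular area A_ann = π/4 × (2.95² − 1.26²) = 5.588 in^2
Piston speed v = Q_in/A_cap; rod-end outflow Q_out = v × A_ann = Q_in × A_ann/A_cap.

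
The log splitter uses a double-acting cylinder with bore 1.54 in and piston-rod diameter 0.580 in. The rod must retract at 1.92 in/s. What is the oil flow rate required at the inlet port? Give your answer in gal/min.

Rod-side annular area A_ann = π/4 × (1.54² − 0.580²) = 1.598 in^2
Q = A × v

Q ≈ 0.797 gal/min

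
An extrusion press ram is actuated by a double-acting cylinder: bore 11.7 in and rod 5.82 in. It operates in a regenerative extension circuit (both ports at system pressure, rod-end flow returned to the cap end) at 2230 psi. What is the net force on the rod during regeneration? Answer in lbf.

F ≈ 59300 lbf

With equal pressure on both faces, forces on the annular region cancel; the net push is pressure × rod cross-section.
Rod cross-section A_rod = π/4 × (5.82 in)² = 26.60 in^2
F = P × A_rod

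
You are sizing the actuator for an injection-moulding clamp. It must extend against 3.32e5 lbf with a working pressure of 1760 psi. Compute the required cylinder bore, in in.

D ≈ 15.5 in

Extension force acts on the full piston face: F = P × (π/4)D².
D = √(4F / (πP)) = √(4 × 3.32e5 lbf / (π × 1760 psi))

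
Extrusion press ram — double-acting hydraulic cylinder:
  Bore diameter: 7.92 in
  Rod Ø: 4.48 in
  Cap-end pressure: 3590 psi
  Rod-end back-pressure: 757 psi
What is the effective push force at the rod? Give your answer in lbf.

F ≈ 1.52e5 lbf

Cap-side area A_cap = π/4 × (7.92 in)² = 49.27 in^2
Rod-side annular area A_ann = π/4 × (7.92² − 4.48²) = 33.50 in^2
Net thrust = P_cap·A_cap − P_rod·A_ann = 1.769e5 lbf − 25360 lbf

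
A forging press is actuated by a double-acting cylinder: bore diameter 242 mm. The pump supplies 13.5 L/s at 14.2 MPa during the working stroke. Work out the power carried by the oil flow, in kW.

Hydraulic power = P × Q

W ≈ 192 kW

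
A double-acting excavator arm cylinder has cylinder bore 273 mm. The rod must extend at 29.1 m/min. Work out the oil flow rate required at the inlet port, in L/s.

Cap-side area A_cap = π/4 × (273 mm)² = 58530 mm^2
Q = A × v

Q ≈ 28.4 L/s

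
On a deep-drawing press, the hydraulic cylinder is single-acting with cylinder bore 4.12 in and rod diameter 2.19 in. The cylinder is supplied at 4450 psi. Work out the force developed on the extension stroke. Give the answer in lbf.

Cap-side area A_cap = π/4 × (4.12 in)² = 13.33 in^2
F = P × A_cap = 4450 psi × A_cap

F ≈ 59300 lbf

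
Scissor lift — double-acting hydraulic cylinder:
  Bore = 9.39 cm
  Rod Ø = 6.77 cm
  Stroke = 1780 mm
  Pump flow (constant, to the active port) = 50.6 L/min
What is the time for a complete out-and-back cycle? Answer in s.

t ≈ 21.6 s

Cap-side area A_cap = π/4 × (9.39 cm)² = 69.25 cm^2
Rod-side annular area A_ann = π/4 × (9.39² − 6.77²) = 33.25 cm^2
t_ext = A_cap·L/Q = 14.62 s
t_ret = A_ann·L/Q = 7.019 s
t_cycle = t_ext + t_ret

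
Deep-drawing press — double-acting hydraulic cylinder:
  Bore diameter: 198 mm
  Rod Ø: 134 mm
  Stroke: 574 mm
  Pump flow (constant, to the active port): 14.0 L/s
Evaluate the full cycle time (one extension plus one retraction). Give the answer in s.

t ≈ 1.95 s

Cap-side area A_cap = π/4 × (198 mm)² = 30790 mm^2
Rod-side annular area A_ann = π/4 × (198² − 134²) = 16690 mm^2
t_ext = A_cap·L/Q = 1.262 s
t_ret = A_ann·L/Q = 0.6842 s
t_cycle = t_ext + t_ret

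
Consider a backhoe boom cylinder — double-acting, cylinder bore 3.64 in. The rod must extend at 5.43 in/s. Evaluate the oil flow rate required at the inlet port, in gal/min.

Cap-side area A_cap = π/4 × (3.64 in)² = 10.41 in^2
Q = A × v

Q ≈ 14.7 gal/min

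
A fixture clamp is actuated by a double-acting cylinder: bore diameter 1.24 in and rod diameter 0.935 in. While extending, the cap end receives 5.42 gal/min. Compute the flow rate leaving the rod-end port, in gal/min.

Q_out ≈ 2.34 gal/min

Cap-side area A_cap = π/4 × (1.24 in)² = 1.208 in^2
Rod-side annular area A_ann = π/4 × (1.24² − 0.935²) = 0.5210 in^2
Piston speed v = Q_in/A_cap; rod-end outflow Q_out = v × A_ann = Q_in × A_ann/A_cap.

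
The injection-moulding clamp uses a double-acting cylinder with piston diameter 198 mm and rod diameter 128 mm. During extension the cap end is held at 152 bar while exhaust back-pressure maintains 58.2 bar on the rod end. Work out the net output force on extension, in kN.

Cap-side area A_cap = π/4 × (198 mm)² = 30790 mm^2
Rod-side annular area A_ann = π/4 × (198² − 128²) = 17920 mm^2
Net thrust = P_cap·A_cap − P_rod·A_ann = 468.0 kN − 104.3 kN

F ≈ 364 kN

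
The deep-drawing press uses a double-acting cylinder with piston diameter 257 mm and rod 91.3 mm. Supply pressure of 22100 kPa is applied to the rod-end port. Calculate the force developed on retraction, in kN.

Rod-side annular area A_ann = π/4 × (257² − 91.3²) = 45330 mm^2
On retraction the pressure acts on the annular area (bore minus rod).
F = P × A_ann

F ≈ 1000 kN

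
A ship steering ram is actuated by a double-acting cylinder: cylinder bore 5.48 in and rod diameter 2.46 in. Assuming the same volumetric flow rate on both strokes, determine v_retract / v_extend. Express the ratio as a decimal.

v_ret/v_ext ≈ 1.25

Cap-side area A_cap = π/4 × (5.48 in)² = 23.59 in^2
Rod-side annular area A_ann = π/4 × (5.48² − 2.46²) = 18.83 in^2
For equal Q, v ∝ 1/A, so v_ret/v_ext = A_cap/A_ann.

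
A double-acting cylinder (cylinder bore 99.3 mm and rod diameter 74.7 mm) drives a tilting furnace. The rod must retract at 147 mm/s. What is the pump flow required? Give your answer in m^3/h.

Q ≈ 1.78 m^3/h

Rod-side annular area A_ann = π/4 × (99.3² − 74.7²) = 3362 mm^2
Q = A × v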